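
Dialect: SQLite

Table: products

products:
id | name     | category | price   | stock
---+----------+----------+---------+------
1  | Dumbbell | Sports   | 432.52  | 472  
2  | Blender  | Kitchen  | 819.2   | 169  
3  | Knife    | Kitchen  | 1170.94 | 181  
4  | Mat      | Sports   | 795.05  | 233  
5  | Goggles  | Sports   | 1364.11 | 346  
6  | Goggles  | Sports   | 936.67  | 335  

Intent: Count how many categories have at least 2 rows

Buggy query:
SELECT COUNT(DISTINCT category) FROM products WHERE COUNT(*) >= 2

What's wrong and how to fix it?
Bug: COUNT(*) cannot appear in WHERE; the per-group count doesn't exist yet

Fix: Group first with HAVING COUNT(*) >= 2, then COUNT the resulting groups

Corrected query:
SELECT COUNT(*) FROM (SELECT category FROM products GROUP BY category HAVING COUNT(*) >= 2)

Result:
COUNT(*)
--------
2       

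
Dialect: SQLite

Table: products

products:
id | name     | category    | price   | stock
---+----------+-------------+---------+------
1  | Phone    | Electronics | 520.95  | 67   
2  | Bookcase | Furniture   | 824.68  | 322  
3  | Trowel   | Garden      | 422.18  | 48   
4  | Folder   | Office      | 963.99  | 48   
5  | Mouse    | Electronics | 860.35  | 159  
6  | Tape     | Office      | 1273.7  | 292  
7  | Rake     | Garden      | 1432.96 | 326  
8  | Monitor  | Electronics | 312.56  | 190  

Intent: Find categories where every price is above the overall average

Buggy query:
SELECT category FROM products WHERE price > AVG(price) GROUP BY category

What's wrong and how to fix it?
Bug: AVG() is an aggregate; it can't sit directly in WHERE

Fix: Compute the overall average in a scalar subquery and compare each group's MIN against it in HAVING

Corrected query:
SELECT category FROM products GROUP BY category HAVING MIN(price) > (SELECT AVG(price) FROM products)

Result:
category
--------
Office  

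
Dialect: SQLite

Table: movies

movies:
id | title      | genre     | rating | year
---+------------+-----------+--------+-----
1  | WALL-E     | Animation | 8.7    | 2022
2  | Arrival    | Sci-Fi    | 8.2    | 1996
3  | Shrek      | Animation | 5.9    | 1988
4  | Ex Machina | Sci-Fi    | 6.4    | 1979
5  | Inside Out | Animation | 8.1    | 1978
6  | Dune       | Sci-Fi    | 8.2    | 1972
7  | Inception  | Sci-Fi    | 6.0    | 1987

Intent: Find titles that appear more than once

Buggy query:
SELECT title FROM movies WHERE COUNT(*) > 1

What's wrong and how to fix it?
Bug: WHERE can't reference COUNT(*); aggregates are computed after WHERE

Fix: Group first, then use HAVING for the count condition

Corrected query:
SELECT title FROM movies GROUP BY title HAVING COUNT(*) > 1

Result:
(no rows)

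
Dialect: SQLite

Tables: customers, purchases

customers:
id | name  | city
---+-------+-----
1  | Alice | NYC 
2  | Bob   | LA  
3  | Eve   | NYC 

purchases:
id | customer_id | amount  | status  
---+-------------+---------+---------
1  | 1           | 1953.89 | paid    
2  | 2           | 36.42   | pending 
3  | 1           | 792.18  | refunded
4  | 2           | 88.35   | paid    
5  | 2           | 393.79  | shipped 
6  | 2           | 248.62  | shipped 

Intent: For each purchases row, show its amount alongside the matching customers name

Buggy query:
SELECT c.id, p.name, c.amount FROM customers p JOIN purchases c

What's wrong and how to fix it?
Bug: Missing join condition: each purchases row is matched to all customers rows instead of just its own

Fix: Add ON c.customer_id = p.id to the JOIN

Corrected query:
SELECT c.id, p.name, c.amount FROM customers p JOIN purchases c ON c.customer_id = p.id

Result:
id | name  | amount 
---+-------+--------
1  | Alice | 1953.89
2  | Bob   | 36.42  
3  | Alice | 792.18 
4  | Bob   | 88.35  
5  | Bob   | 393.79 
6  | Bob   | 248.62 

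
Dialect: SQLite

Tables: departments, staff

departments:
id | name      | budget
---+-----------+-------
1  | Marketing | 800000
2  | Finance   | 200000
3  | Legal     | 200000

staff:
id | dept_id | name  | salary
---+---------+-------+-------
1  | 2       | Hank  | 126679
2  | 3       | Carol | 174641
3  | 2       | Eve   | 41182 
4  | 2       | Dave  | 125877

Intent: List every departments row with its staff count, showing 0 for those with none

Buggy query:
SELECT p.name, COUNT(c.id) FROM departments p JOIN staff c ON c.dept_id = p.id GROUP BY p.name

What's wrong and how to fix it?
Bug: An inner join excludes parents with zero children

Fix: Switch to LEFT JOIN to retain unmatched parent rows

Corrected query:
SELECT p.name, COUNT(c.id) FROM departments p LEFT JOIN staff c ON c.dept_id = p.id GROUP BY p.name

Result:
name      | COUNT(c.id)
----------+------------
Finance   | 3          
Legal     | 1          
Marketing | 0          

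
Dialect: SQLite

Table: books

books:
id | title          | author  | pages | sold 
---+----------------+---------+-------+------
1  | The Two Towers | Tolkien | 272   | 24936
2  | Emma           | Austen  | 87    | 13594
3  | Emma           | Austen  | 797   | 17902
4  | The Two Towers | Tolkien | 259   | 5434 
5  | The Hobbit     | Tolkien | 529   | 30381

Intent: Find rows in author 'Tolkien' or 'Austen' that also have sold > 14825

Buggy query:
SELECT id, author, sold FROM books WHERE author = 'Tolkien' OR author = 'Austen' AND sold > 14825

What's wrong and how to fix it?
Bug: AND binds tighter than OR, so this parses as author = 'Tolkien' OR (author = 'Austen' AND sold > 14825)

Fix: Group the OR with parentheses (or use IN), then AND the threshold

Corrected query:
SELECT id, author, sold FROM books WHERE (author = 'Tolkien' OR author = 'Austen') AND sold > 14825

Result:
id | author  | sold 
---+---------+------
1  | Tolkien | 24936
3  | Austen  | 17902
5  | Tolkien | 30381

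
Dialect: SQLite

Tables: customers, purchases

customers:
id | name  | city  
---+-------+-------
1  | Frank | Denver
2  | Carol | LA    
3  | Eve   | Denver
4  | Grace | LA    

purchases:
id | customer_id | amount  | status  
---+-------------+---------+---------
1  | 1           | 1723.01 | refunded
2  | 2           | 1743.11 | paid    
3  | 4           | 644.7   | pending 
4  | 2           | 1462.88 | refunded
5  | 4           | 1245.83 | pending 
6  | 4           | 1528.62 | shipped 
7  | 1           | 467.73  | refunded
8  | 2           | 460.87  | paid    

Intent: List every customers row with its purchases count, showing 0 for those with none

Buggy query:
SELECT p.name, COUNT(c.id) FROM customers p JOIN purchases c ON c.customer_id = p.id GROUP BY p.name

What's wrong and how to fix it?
Bug: An inner join excludes parents with zero children

Fix: Use LEFT JOIN so parents without children still appear (COUNT(c.id) gives 0)

Corrected query:
SELECT p.name, COUNT(c.id) FROM customers p LEFT JOIN purchases c ON c.customer_id = p.id GROUP BY p.name

Result:
name  | COUNT(c.id)
------+------------
Carol | 3          
Eve   | 0          
Frank | 2          
Grace | 3          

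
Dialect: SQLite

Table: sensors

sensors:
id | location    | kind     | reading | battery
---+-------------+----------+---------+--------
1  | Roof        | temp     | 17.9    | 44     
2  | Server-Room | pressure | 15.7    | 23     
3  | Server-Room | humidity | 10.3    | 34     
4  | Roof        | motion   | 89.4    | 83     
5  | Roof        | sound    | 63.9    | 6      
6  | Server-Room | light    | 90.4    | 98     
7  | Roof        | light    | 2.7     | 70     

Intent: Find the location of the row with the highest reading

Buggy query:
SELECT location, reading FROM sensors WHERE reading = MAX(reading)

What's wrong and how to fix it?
Bug: MAX(reading) is an aggregate and cannot be used directly in WHERE

Fix: Use a subquery: WHERE reading = (SELECT MAX(reading) FROM sensors)

Corrected query:
SELECT location, reading FROM sensors WHERE reading = (SELECT MAX(reading) FROM sensors)

Result:
location    | reading
------------+--------
Server-Room | 90.4   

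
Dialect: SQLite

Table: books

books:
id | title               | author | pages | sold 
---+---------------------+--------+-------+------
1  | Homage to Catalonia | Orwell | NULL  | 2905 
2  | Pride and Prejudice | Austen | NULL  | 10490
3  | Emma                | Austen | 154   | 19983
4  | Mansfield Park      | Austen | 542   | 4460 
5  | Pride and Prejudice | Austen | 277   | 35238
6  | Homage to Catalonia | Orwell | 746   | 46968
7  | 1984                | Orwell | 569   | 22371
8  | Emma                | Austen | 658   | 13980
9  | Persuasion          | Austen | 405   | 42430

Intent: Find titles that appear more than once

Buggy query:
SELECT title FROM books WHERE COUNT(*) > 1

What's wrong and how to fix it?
Bug: WHERE can't reference COUNT(*); aggregates are computed after WHERE

Fix: Group first, then use HAVING for the count condition

Corrected query:
SELECT title FROM books GROUP BY title HAVING COUNT(*) > 1

Result:
title              
-------------------
Emma               
Homage to Catalonia
Pride and Prejudice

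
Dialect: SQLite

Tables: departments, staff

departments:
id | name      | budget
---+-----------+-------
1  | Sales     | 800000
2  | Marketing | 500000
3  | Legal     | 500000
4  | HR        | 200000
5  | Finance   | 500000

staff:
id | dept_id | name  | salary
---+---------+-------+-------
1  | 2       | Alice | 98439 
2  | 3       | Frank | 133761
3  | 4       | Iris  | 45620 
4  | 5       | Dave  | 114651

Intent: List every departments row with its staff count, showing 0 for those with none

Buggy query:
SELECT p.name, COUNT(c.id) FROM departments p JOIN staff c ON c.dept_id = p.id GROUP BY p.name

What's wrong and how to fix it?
Bug: INNER JOIN drops departments rows that have no matching staff rows

Fix: Switch to LEFT JOIN to retain unmatched parent rows

Corrected query:
SELECT p.name, COUNT(c.id) FROM departments p LEFT JOIN staff c ON c.dept_id = p.id GROUP BY p.name

Result:
name      | COUNT(c.id)
----------+------------
Finance   | 1          
HR        | 1          
Legal     | 1          
Marketing | 1          
Sales     | 0          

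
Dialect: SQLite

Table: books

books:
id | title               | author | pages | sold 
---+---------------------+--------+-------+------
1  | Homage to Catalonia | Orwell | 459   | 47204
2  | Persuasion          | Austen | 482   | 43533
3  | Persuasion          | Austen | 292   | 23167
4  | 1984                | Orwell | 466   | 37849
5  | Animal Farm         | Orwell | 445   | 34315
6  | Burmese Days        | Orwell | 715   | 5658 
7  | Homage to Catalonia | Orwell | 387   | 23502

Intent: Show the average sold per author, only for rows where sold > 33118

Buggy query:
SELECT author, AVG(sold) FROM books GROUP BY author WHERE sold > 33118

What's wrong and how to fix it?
Bug: WHERE cannot follow GROUP BY

Fix: Move the WHERE clause before GROUP BY

Corrected query:
SELECT author, AVG(sold) FROM books WHERE sold > 33118 GROUP BY author

Result:
author | AVG(sold)   
-------+-------------
Austen | 43533       
Orwell | 39789.333333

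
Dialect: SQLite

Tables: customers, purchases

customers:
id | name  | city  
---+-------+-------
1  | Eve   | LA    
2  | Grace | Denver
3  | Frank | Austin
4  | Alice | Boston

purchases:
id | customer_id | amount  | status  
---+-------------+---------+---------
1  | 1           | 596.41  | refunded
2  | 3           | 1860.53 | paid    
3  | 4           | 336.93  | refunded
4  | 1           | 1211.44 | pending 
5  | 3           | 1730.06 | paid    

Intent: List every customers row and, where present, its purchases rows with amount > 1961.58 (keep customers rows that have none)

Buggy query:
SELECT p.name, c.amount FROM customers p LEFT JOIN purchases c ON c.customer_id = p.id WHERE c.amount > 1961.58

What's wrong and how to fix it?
Bug: A WHERE condition on the right-hand table after LEFT JOIN drops unmatched parents

Fix: Put 'c.amount > 1961.58' in the JOIN's ON clause instead of WHERE

Corrected query:
SELECT p.name, c.amount FROM customers p LEFT JOIN purchases c ON c.customer_id = p.id AND c.amount > 1961.58

Result:
name  | amount
------+-------
Eve   | NULL  
Grace | NULL  
Frank | NULL  
Alice | NULL  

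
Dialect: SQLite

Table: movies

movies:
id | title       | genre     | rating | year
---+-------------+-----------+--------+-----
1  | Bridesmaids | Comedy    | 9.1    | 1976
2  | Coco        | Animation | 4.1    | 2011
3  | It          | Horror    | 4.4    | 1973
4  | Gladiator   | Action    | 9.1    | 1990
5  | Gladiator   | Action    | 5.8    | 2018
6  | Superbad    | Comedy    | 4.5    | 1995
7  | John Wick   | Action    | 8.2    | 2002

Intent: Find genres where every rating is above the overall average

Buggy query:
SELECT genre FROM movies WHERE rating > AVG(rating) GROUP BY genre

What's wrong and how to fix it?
Bug: WHERE evaluates per row before aggregation, so AVG() is unavailable

Fix: Compute the overall average in a scalar subquery and compare each group's MIN against it in HAVING

Corrected query:
SELECT genre FROM movies GROUP BY genre HAVING MIN(rating) > (SELECT AVG(rating) FROM movies)

Result:
(no rows)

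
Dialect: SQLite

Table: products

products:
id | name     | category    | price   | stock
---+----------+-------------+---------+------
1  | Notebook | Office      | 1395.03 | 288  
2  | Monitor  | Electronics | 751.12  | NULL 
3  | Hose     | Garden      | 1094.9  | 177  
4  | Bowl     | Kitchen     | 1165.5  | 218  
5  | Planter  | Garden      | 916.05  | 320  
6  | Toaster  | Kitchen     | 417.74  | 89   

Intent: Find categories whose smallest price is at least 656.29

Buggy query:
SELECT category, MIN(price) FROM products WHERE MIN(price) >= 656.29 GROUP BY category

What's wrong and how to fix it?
Bug: Aggregates like MIN are computed per group after WHERE runs

Fix: Replace WHERE with HAVING after the GROUP BY

Corrected query:
SELECT category, MIN(price) FROM products GROUP BY category HAVING MIN(price) >= 656.29

Result:
category    | MIN(price)
------------+-----------
Electronics | 751.12    
Garden      | 916.05    
Office      | 1395.03   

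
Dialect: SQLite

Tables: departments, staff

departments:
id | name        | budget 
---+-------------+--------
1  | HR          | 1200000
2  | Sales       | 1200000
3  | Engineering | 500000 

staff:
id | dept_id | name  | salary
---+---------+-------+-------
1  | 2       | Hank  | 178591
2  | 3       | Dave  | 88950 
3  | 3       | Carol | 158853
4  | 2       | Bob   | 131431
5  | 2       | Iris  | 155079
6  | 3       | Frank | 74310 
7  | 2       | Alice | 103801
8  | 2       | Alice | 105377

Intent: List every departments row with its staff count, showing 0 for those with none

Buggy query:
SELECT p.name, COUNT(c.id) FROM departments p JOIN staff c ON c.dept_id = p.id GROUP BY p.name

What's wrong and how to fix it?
Bug: An inner join excludes parents with zero children

Fix: Switch to LEFT JOIN to retain unmatched parent rows

Corrected query:
SELECT p.name, COUNT(c.id) FROM departments p LEFT JOIN staff c ON c.dept_id = p.id GROUP BY p.name

Result:
name        | COUNT(c.id)
------------+------------
Engineering | 3          
HR          | 0          
Sales       | 5          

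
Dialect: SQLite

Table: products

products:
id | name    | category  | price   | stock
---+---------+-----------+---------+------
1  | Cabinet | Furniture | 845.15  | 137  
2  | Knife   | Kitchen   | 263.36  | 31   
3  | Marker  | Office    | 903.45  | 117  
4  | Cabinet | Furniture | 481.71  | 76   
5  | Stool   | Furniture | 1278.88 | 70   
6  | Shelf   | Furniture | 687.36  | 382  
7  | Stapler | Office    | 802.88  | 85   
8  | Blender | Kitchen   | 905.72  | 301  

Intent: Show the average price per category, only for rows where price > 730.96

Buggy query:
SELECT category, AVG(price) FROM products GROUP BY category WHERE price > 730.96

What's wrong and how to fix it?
Bug: WHERE cannot follow GROUP BY

Fix: Place WHERE between FROM and GROUP BY

Corrected query:
SELECT category, AVG(price) FROM products WHERE price > 730.96 GROUP BY category

Result:
category  | AVG(price)
----------+-----------
Furniture | 1062.015  
Kitchen   | 905.72    
Office    | 853.165   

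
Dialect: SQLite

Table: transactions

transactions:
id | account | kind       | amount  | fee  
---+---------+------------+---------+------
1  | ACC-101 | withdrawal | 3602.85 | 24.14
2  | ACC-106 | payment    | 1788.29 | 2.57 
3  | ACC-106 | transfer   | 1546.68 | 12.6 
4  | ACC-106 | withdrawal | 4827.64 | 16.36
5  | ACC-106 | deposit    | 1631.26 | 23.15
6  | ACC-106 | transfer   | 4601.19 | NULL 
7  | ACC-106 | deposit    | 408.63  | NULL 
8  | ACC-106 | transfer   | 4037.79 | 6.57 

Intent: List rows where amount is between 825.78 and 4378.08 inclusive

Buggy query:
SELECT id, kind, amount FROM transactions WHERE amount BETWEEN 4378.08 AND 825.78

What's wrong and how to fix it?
Bug: BETWEEN expects the lower bound first; with 4378.08 AND 825.78 the range is empty

Fix: Write BETWEEN 825.78 AND 4378.08

Corrected query:
SELECT id, kind, amount FROM transactions WHERE amount BETWEEN 825.78 AND 4378.08

Result:
id | kind       | amount 
---+------------+--------
1  | withdrawal | 3602.85
2  | payment    | 1788.29
3  | transfer   | 1546.68
5  | deposit    | 1631.26
8  | transfer   | 4037.79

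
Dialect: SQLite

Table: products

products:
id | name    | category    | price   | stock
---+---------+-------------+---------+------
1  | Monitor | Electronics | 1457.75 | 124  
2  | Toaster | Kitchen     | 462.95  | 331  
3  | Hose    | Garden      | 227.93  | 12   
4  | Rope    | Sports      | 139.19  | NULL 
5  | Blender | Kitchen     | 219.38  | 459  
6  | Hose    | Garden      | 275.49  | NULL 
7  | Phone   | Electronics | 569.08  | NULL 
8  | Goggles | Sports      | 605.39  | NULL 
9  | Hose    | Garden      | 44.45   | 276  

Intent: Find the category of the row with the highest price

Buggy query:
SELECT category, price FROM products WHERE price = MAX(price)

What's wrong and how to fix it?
Bug: MAX(price) is an aggregate and cannot be used directly in WHERE

Fix: Use a subquery: WHERE price = (SELECT MAX(price) FROM products)

Corrected query:
SELECT category, price FROM products WHERE price = (SELECT MAX(price) FROM products)

Result:
category    | price  
------------+--------
Electronics | 1457.75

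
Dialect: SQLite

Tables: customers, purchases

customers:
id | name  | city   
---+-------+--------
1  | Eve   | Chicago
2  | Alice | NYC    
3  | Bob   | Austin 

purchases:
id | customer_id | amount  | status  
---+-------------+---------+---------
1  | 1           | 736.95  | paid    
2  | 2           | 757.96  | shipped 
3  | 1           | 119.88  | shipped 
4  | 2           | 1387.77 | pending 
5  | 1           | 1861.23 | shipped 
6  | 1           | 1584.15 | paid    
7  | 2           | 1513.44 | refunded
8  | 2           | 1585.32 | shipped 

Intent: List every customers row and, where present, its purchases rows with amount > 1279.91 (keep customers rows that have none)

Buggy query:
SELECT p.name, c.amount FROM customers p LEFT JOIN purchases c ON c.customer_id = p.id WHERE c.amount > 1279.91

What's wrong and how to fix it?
Bug: A WHERE condition on the right-hand table after LEFT JOIN drops unmatched parents

Fix: Put 'c.amount > 1279.91' in the JOIN's ON clause instead of WHERE

Corrected query:
SELECT p.name, c.amount FROM customers p LEFT JOIN purchases c ON c.customer_id = p.id AND c.amount > 1279.91

Result:
name  | amount 
------+--------
Eve   | 1584.15
Eve   | 1861.23
Alice | 1387.77
Alice | 1513.44
Alice | 1585.32
Bob   | NULL   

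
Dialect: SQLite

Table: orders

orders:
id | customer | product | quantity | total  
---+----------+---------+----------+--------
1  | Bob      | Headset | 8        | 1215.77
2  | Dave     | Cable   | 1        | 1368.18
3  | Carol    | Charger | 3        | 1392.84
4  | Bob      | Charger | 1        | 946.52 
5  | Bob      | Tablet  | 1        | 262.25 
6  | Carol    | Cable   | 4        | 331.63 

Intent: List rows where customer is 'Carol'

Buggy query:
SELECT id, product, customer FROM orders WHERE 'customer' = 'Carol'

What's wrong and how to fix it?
Bug: Single quotes denote string literals in SQL; the column name is being compared as a constant string

Fix: Reference the column as customer without single quotes

Corrected query:
SELECT id, product, customer FROM orders WHERE customer = 'Carol'

Result:
id | product | customer
---+---------+---------
3  | Charger | Carol   
6  | Cable   | Carol   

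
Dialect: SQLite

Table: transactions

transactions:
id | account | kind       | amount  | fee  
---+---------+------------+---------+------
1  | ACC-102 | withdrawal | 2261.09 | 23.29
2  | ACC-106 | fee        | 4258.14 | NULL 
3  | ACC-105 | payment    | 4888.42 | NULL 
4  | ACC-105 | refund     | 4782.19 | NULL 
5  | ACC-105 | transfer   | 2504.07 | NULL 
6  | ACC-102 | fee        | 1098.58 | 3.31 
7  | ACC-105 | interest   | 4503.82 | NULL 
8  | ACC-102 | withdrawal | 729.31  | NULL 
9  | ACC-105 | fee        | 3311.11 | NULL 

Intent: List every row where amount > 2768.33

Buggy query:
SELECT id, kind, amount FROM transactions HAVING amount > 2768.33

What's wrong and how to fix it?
Bug: HAVING filters the output of aggregation, but this query has no GROUP BY and no aggregate functions, so SQLite rejects it (HAVING clause on a non-aggregate query); the condition here is per row

Fix: Use WHERE for row-level filtering

Corrected query:
SELECT id, kind, amount FROM transactions WHERE amount > 2768.33

Result:
id | kind     | amount 
---+----------+--------
2  | fee      | 4258.14
3  | payment  | 4888.42
4  | refund   | 4782.19
7  | interest | 4503.82
9  | fee      | 3311.11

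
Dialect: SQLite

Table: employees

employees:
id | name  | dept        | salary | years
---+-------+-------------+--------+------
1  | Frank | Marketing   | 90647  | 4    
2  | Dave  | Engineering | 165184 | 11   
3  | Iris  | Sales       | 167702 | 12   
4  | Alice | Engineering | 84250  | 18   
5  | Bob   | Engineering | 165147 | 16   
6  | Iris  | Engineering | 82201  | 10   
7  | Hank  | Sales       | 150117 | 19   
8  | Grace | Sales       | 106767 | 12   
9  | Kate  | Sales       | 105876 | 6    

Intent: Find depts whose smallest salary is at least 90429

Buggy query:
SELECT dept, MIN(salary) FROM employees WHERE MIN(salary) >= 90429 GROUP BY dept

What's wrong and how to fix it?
Bug: MIN() in WHERE is a misuse of aggregate

Fix: Replace WHERE with HAVING after the GROUP BY

Corrected query:
SELECT dept, MIN(salary) FROM employees GROUP BY dept HAVING MIN(salary) >= 90429

Result:
dept      | MIN(salary)
----------+------------
Marketing | 90647      
Sales     | 105876     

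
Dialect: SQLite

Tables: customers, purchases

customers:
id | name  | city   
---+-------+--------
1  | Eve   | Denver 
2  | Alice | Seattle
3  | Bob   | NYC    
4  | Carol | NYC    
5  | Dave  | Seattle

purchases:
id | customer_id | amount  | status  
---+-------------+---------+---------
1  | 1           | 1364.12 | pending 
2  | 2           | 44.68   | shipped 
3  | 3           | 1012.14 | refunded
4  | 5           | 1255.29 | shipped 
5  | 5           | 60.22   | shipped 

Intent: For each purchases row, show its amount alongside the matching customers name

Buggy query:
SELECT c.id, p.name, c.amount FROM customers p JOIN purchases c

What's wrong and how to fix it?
Bug: JOIN with no ON clause produces a cartesian product; every purchases row pairs with every customers row

Fix: Specify the join condition linking the foreign key to the parent id

Corrected query:
SELECT c.id, p.name, c.amount FROM customers p JOIN purchases c ON c.customer_id = p.id

Result:
id | name  | amount 
---+-------+--------
1  | Eve   | 1364.12
2  | Alice | 44.68  
3  | Bob   | 1012.14
4  | Dave  | 1255.29
5  | Dave  | 60.22  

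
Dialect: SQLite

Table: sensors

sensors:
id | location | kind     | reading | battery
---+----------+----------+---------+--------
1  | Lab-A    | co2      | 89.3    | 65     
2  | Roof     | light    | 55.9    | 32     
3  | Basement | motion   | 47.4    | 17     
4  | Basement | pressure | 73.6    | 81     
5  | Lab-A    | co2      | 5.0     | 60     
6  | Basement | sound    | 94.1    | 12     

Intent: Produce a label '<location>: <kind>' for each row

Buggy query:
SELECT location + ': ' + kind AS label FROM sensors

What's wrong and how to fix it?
Bug: '+' is numeric addition; on text columns SQLite converts them to 0 instead of concatenating

Fix: Replace + with || to concatenate text

Corrected query:
SELECT location || ': ' || kind AS label FROM sensors

Result:
label             
------------------
Lab-A: co2        
Roof: light       
Basement: motion  
Basement: pressure
Lab-A: co2        
Basement: sound   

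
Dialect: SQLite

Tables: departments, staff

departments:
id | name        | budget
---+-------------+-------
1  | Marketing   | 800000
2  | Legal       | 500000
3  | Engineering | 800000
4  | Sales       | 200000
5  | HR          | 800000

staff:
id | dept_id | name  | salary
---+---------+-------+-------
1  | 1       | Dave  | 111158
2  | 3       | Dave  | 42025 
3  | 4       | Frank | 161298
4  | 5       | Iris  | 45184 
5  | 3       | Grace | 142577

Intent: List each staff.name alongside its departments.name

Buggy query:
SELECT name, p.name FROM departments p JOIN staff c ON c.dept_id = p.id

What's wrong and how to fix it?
Bug: Both tables have a 'name' column; the unqualified reference is ambiguous

Fix: Prefix ambiguous columns with the table alias

Corrected query:
SELECT c.name, p.name FROM departments p JOIN staff c ON c.dept_id = p.id

Result:
name  | name       
------+------------
Dave  | Marketing  
Dave  | Engineering
Frank | Sales      
Iris  | HR         
Grace | Engineering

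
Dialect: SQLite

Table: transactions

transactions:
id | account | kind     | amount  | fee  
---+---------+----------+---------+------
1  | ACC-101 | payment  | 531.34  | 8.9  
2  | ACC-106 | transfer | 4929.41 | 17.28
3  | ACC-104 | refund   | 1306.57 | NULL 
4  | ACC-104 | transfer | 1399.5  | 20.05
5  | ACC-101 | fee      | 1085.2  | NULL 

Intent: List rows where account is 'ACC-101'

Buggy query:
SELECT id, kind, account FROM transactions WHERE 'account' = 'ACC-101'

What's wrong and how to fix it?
Bug: Single quotes denote string literals in SQL; the column name is being compared as a constant string

Fix: Remove the quotes around the column name (or use double quotes for an identifier)

Corrected query:
SELECT id, kind, account FROM transactions WHERE account = 'ACC-101'

Result:
id | kind    | account
---+---------+--------
1  | payment | ACC-101
5  | fee     | ACC-101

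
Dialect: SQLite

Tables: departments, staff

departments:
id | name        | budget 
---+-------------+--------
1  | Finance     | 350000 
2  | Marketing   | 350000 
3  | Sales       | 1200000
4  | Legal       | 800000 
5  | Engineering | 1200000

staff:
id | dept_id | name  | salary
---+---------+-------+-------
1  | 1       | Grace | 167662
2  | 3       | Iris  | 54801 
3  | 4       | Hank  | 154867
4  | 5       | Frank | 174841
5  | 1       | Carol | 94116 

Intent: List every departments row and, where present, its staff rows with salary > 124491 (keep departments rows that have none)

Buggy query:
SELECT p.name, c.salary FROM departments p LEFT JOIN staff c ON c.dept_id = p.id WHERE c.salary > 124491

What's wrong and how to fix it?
Bug: Filtering c.salary in WHERE discards the NULL rows produced by LEFT JOIN, turning it into an inner join

Fix: Put 'c.salary > 124491' in the JOIN's ON clause instead of WHERE

Corrected query:
SELECT p.name, c.salary FROM departments p LEFT JOIN staff c ON c.dept_id = p.id AND c.salary > 124491

Result:
name        | salary
------------+-------
Finance     | 167662
Marketing   | NULL  
Sales       | NULL  
Legal       | 154867
Engineering | 174841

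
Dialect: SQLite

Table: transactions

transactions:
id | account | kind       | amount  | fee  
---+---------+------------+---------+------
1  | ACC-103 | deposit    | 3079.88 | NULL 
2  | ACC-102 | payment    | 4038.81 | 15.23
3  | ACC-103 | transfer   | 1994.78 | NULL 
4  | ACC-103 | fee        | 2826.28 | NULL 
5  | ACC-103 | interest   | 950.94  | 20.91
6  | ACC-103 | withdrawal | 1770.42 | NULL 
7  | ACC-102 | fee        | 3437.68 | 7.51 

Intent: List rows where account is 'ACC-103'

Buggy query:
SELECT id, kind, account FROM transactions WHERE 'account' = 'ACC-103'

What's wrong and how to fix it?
Bug: 'account' in single quotes is a string literal, not the column; the comparison is literal-vs-literal and never true

Fix: Remove the quotes around the column name (or use double quotes for an identifier)

Corrected query:
SELECT id, kind, account FROM transactions WHERE account = 'ACC-103'

Result:
id | kind       | account
---+------------+--------
1  | deposit    | ACC-103
3  | transfer   | ACC-103
4  | fee        | ACC-103
5  | interest   | ACC-103
6  | withdrawal | ACC-103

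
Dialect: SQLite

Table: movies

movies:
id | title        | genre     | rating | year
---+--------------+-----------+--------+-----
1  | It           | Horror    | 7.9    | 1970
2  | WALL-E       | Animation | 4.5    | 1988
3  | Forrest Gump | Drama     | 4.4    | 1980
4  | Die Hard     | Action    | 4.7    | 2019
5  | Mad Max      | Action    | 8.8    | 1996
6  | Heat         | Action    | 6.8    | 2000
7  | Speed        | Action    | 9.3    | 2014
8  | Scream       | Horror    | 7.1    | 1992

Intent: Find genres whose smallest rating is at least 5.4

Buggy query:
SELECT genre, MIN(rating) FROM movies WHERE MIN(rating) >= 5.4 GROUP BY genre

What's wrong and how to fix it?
Bug: MIN() in WHERE is a misuse of aggregate

Fix: Use HAVING for the per-group MIN condition

Corrected query:
SELECT genre, MIN(rating) FROM movies GROUP BY genre HAVING MIN(rating) >= 5.4

Result:
genre  | MIN(rating)
-------+------------
Horror | 7.1        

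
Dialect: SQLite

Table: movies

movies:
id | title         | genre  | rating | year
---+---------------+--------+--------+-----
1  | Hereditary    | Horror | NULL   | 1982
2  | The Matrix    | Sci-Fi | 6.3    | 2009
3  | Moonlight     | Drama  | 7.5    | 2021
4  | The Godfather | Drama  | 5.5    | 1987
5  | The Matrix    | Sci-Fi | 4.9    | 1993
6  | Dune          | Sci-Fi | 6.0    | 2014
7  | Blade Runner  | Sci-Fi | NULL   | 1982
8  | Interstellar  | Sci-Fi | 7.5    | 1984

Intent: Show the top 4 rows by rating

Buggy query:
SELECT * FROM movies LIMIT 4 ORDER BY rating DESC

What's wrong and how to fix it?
Bug: ORDER BY cannot follow LIMIT; LIMIT is the final clause

Fix: Sort with ORDER BY, then apply LIMIT

Corrected query:
SELECT * FROM movies ORDER BY rating DESC LIMIT 4

Result:
id | title        | genre  | rating | year
---+--------------+--------+--------+-----
3  | Moonlight    | Drama  | 7.5    | 2021
8  | Interstellar | Sci-Fi | 7.5    | 1984
2  | The Matrix   | Sci-Fi | 6.3    | 2009
6  | Dune         | Sci-Fi | 6      | 2014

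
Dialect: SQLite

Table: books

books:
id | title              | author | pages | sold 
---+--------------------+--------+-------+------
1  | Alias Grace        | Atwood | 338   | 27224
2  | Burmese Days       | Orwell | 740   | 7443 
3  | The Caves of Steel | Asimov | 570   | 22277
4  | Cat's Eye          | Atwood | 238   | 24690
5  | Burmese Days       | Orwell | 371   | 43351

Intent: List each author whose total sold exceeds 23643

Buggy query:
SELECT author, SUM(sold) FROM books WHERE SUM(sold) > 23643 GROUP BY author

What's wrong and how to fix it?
Bug: WHERE runs before GROUP BY, so aggregates aren't available there

Fix: Move the aggregate condition to a HAVING clause

Corrected query:
SELECT author, SUM(sold) FROM books GROUP BY author HAVING SUM(sold) > 23643

Result:
author | SUM(sold)
-------+----------
Atwood | 51914    
Orwell | 50794    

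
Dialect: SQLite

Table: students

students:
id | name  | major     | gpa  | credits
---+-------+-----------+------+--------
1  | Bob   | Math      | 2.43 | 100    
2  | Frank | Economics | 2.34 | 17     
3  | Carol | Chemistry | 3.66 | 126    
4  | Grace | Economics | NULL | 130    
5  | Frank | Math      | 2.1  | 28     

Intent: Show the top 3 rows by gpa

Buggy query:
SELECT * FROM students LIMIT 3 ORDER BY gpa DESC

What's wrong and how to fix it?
Bug: ORDER BY cannot follow LIMIT; LIMIT is the final clause

Fix: Swap the clauses: ORDER BY first, then LIMIT

Corrected query:
SELECT * FROM students ORDER BY gpa DESC LIMIT 3

Result:
id | name  | major     | gpa  | credits
---+-------+-----------+------+--------
3  | Carol | Chemistry | 3.66 | 126    
1  | Bob   | Math      | 2.43 | 100    
2  | Frank | Economics | 2.34 | 17     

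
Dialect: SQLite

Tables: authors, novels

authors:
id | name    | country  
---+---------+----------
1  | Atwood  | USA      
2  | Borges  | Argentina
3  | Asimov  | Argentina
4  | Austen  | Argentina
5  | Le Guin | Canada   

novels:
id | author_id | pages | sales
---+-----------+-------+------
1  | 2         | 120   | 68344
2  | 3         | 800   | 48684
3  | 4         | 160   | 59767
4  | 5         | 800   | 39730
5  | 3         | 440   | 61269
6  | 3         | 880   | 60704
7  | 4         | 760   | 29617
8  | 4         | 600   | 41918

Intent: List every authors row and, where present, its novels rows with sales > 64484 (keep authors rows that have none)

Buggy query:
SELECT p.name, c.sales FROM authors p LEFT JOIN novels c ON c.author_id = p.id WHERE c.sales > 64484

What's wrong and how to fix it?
Bug: A WHERE condition on the right-hand table after LEFT JOIN drops unmatched parents

Fix: Put 'c.sales > 64484' in the JOIN's ON clause instead of WHERE

Corrected query:
SELECT p.name, c.sales FROM authors p LEFT JOIN novels c ON c.author_id = p.id AND c.sales > 64484

Result:
name    | sales
--------+------
Atwood  | NULL 
Borges  | 68344
Asimov  | NULL 
Austen  | NULL 
Le Guin | NULL 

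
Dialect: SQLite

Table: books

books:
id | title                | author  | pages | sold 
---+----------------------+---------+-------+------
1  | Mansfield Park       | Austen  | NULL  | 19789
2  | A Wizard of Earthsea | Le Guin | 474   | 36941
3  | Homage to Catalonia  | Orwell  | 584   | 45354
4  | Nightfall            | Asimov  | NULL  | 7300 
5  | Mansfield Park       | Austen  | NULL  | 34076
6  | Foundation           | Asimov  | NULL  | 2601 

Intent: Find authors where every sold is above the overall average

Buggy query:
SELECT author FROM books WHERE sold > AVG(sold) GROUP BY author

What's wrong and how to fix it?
Bug: WHERE evaluates per row before aggregation, so AVG() is unavailable

Fix: Compute the overall average in a scalar subquery and compare each group's MIN against it in HAVING

Corrected query:
SELECT author FROM books GROUP BY author HAVING MIN(sold) > (SELECT AVG(sold) FROM books)

Result:
author 
-------
Le Guin
Orwell 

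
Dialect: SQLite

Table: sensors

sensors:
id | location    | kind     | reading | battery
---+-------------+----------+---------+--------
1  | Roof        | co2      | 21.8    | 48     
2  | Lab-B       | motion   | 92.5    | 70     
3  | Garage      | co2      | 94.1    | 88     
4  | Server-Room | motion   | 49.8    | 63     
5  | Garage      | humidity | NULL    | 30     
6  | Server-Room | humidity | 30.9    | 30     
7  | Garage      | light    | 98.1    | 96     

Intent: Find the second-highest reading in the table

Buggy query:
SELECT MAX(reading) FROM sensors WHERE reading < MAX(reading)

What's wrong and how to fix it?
Bug: The inner MAX is an aggregate inside WHERE, which is not allowed

Fix: Compute the overall MAX in a subquery, then take MAX of rows below it

Corrected query:
SELECT MAX(reading) FROM sensors WHERE reading < (SELECT MAX(reading) FROM sensors)

Result:
MAX(reading)
------------
94.1        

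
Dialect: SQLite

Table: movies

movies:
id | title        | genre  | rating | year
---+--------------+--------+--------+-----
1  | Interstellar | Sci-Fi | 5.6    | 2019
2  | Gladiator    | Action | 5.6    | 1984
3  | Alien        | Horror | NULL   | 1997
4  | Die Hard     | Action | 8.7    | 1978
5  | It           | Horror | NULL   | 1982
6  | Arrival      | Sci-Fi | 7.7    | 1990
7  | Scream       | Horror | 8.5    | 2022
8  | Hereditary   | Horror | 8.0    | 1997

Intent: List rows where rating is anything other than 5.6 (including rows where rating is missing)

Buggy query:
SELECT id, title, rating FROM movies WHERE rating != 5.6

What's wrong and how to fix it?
Bug: Inequality against NULL is unknown, not true; rows with NULL are dropped

Fix: Handle NULL separately with IS NULL alongside the inequality

Corrected query:
SELECT id, title, rating FROM movies WHERE rating != 5.6 OR rating IS NULL

Result:
id | title      | rating
---+------------+-------
3  | Alien      | NULL  
4  | Die Hard   | 8.7   
5  | It         | NULL  
6  | Arrival    | 7.7   
7  | Scream     | 8.5   
8  | Hereditary | 8     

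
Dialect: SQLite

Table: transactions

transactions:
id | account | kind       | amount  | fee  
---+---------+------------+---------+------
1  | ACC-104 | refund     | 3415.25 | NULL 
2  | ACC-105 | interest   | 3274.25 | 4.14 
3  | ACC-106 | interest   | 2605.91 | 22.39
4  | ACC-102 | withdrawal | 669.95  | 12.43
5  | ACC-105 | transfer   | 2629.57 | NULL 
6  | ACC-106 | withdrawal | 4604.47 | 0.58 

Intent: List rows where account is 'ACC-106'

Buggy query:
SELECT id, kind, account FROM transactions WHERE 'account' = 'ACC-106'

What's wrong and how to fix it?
Bug: Single quotes denote string literals in SQL; the column name is being compared as a constant string

Fix: Remove the quotes around the column name (or use double quotes for an identifier)

Corrected query:
SELECT id, kind, account FROM transactions WHERE account = 'ACC-106'

Result:
id | kind       | account
---+------------+--------
3  | interest   | ACC-106
6  | withdrawal | ACC-106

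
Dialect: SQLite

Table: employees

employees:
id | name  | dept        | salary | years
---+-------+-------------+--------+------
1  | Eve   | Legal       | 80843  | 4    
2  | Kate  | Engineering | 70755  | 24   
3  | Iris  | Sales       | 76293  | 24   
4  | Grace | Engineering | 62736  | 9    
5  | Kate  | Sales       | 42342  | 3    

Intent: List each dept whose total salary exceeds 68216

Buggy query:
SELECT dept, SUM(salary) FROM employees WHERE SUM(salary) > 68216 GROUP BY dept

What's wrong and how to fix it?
Bug: Aggregate functions cannot appear in a WHERE clause

Fix: Move the aggregate condition to a HAVING clause

Corrected query:
SELECT dept, SUM(salary) FROM employees GROUP BY dept HAVING SUM(salary) > 68216

Result:
dept        | SUM(salary)
------------+------------
Engineering | 133491     
Legal       | 80843      
Sales       | 118635     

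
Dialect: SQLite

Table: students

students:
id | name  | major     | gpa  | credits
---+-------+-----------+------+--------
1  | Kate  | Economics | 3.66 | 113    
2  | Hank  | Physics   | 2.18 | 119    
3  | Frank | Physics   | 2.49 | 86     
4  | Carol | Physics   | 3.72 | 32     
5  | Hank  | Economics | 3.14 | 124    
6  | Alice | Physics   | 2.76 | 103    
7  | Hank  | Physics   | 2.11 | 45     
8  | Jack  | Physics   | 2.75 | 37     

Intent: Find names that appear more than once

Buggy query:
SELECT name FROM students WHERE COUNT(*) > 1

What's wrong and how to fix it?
Bug: WHERE can't reference COUNT(*); aggregates are computed after WHERE

Fix: Group first, then use HAVING for the count condition

Corrected query:
SELECT name FROM students GROUP BY name HAVING COUNT(*) > 1

Result:
name
----
Hank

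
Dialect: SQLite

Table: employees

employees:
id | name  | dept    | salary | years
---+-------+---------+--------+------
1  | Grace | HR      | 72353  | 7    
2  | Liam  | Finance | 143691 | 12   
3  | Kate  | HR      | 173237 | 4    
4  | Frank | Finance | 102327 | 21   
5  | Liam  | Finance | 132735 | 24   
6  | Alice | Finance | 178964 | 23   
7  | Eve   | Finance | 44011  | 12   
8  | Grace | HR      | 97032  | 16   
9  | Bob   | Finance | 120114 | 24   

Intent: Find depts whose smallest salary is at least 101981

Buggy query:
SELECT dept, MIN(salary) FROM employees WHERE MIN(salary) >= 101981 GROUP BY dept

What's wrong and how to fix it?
Bug: MIN() in WHERE is a misuse of aggregate

Fix: Use HAVING for the per-group MIN condition

Corrected query:
SELECT dept, MIN(salary) FROM employees GROUP BY dept HAVING MIN(salary) >= 101981

Result:
(no rows)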